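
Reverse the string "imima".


Input: imima
Reading characters right to left:
  Position 4: 'a'
  Position 3: 'm'
  Position 2: 'i'
  Position 1: 'm'
  Position 0: 'i'
Reversed: amimi

amimi


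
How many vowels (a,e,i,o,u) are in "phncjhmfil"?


Input: phncjhmfil
Checking each character:
  'p' at position 0: consonant
  'h' at position 1: consonant
  'n' at position 2: consonant
  'c' at position 3: consonant
  'j' at position 4: consonant
  'h' at position 5: consonant
  'm' at position 6: consonant
  'f' at position 7: consonant
  'i' at position 8: vowel (running total: 1)
  'l' at position 9: consonant
Total vowels: 1

1


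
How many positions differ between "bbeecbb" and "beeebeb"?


Comparing "bbeecbb" and "beeebeb" position by position:
  Position 0: 'b' vs 'b' => same
  Position 1: 'b' vs 'e' => DIFFER
  Position 2: 'e' vs 'e' => same
  Position 3: 'e' vs 'e' => same
  Position 4: 'c' vs 'b' => DIFFER
  Position 5: 'b' vs 'e' => DIFFER
  Position 6: 'b' vs 'b' => same
Positions that differ: 3

3


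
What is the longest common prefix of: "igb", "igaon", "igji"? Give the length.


Words: igb, igaon, igji
  Position 0: all 'i' => match
  Position 1: all 'g' => match
  Position 2: ('b', 'a', 'j') => mismatch, stop
LCP = "ig" (length 2)

2


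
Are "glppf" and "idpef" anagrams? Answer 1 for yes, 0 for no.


Strings: "glppf", "idpef"
Sorted first:  fglpp
Sorted second: defip
Differ at position 0: 'f' vs 'd' => not anagrams

0


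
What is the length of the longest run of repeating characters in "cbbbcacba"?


Input: "cbbbcacba"
Scanning for longest run:
  Position 1 ('b'): new char, reset run to 1
  Position 2 ('b'): continues run of 'b', length=2
  Position 3 ('b'): continues run of 'b', length=3
  Position 4 ('c'): new char, reset run to 1
  Position 5 ('a'): new char, reset run to 1
  Position 6 ('c'): new char, reset run to 1
  Position 7 ('b'): new char, reset run to 1
  Position 8 ('a'): new char, reset run to 1
Longest run: 'b' with length 3

3


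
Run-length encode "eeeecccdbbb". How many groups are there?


Input: eeeecccdbbb
Scanning for consecutive runs:
  Group 1: 'e' x 4 (positions 0-3)
  Group 2: 'c' x 3 (positions 4-6)
  Group 3: 'd' x 1 (positions 7-7)
  Group 4: 'b' x 3 (positions 8-10)
Total groups: 4

4


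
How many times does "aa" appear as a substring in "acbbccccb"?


Searching for "aa" in "acbbccccb"
Scanning each position:
  Position 0: "ac" => no
  Position 1: "cb" => no
  Position 2: "bb" => no
  Position 3: "bc" => no
  Position 4: "cc" => no
  Position 5: "cc" => no
  Position 6: "cc" => no
  Position 7: "cb" => no
Total occurrences: 0

0


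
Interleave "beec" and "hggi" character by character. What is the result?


Interleaving "beec" and "hggi":
  Position 0: 'b' from first, 'h' from second => "bh"
  Position 1: 'e' from first, 'g' from second => "eg"
  Position 2: 'e' from first, 'g' from second => "eg"
  Position 3: 'c' from first, 'i' from second => "ci"
Result: bhegegci

bhegegci


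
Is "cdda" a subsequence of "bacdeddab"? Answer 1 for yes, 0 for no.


Check if "cdda" is a subsequence of "bacdeddab"
Greedy scan:
  Position 0 ('b'): no match needed
  Position 1 ('a'): no match needed
  Position 2 ('c'): matches sub[0] = 'c'
  Position 3 ('d'): matches sub[1] = 'd'
  Position 4 ('e'): no match needed
  Position 5 ('d'): matches sub[2] = 'd'
  Position 6 ('d'): no match needed
  Position 7 ('a'): matches sub[3] = 'a'
  Position 8 ('b'): no match needed
All 4 characters matched => is a subsequence

1


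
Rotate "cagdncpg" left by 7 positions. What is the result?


Input: "cagdncpg", rotate left by 7
First 7 characters: "cagdncp"
Remaining characters: "g"
Concatenate remaining + first: "g" + "cagdncp" = "gcagdncp"

gcagdncp


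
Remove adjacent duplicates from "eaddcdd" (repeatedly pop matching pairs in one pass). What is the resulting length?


Input: eaddcdd
Stack-based adjacent duplicate removal:
  Read 'e': push. Stack: e
  Read 'a': push. Stack: ea
  Read 'd': push. Stack: ead
  Read 'd': matches stack top 'd' => pop. Stack: ea
  Read 'c': push. Stack: eac
  Read 'd': push. Stack: eacd
  Read 'd': matches stack top 'd' => pop. Stack: eac
Final stack: "eac" (length 3)

3


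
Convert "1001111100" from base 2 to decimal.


Input: "1001111100" in base 2
Positional expansion:
  Digit '1' (value 1) x 2^9 = 512
  Digit '0' (value 0) x 2^8 = 0
  Digit '0' (value 0) x 2^7 = 0
  Digit '1' (value 1) x 2^6 = 64
  Digit '1' (value 1) x 2^5 = 32
  Digit '1' (value 1) x 2^4 = 16
  Digit '1' (value 1) x 2^3 = 8
  Digit '1' (value 1) x 2^2 = 4
  Digit '0' (value 0) x 2^1 = 0
  Digit '0' (value 0) x 2^0 = 0
Sum = 636

636


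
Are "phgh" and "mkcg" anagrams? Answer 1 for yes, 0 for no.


Strings: "phgh", "mkcg"
Sorted first:  ghhp
Sorted second: cgkm
Differ at position 0: 'g' vs 'c' => not anagrams

0


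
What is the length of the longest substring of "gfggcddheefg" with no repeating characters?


Input: "gfggcddheefg"
Sliding window (track last position of each char):
  Position 0 ('g'): window [0,0] length 1 -- new best
  Position 1 ('f'): window [0,1] length 2 -- new best
  Position 2 ('g'): repeat (last at 0), move window start to 1
  Position 2 ('g'): window [1,2] length 2
  Position 3 ('g'): repeat (last at 2), move window start to 3
  Position 3 ('g'): window [3,3] length 1
  Position 4 ('c'): window [3,4] length 2
  Position 5 ('d'): window [3,5] length 3 -- new best
  Position 6 ('d'): repeat (last at 5), move window start to 6
  Position 6 ('d'): window [6,6] length 1
  Position 7 ('h'): window [6,7] length 2
  Position 8 ('e'): window [6,8] length 3
  Position 9 ('e'): repeat (last at 8), move window start to 9
  Position 9 ('e'): window [9,9] length 1
  Position 10 ('f'): window [9,10] length 2
  Position 11 ('g'): window [9,11] length 3
Longest substring with no repeats: "gcd" with length 3

3


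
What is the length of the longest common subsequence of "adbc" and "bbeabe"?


LCS of "adbc" and "bbeabe"
DP table:
           b    b    e    a    b    e
      0    0    0    0    0    0    0
  a   0    0    0    0    1    1    1
  d   0    0    0    0    1    1    1
  b   0    1    1    1    1    2    2
  c   0    1    1    1    1    2    2
LCS length = dp[4][6] = 2

2


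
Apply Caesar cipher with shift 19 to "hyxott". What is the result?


Caesar cipher: shift "hyxott" by 19
  'h' (pos 7) + 19 = pos 0 = 'a'
  'y' (pos 24) + 19 = pos 17 = 'r'
  'x' (pos 23) + 19 = pos 16 = 'q'
  'o' (pos 14) + 19 = pos 7 = 'h'
  't' (pos 19) + 19 = pos 12 = 'm'
  't' (pos 19) + 19 = pos 12 = 'm'
Result: arqhmm

arqhmm


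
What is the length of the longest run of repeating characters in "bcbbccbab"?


Input: "bcbbccbab"
Scanning for longest run:
  Position 1 ('c'): new char, reset run to 1
  Position 2 ('b'): new char, reset run to 1
  Position 3 ('b'): continues run of 'b', length=2
  Position 4 ('c'): new char, reset run to 1
  Position 5 ('c'): continues run of 'c', length=2
  Position 6 ('b'): new char, reset run to 1
  Position 7 ('a'): new char, reset run to 1
  Position 8 ('b'): new char, reset run to 1
Longest run: 'b' with length 2

2


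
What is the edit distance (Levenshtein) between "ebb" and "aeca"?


Computing edit distance: "ebb" -> "aeca"
DP table:
           a    e    c    a
      0    1    2    3    4
  e   1    1    1    2    3
  b   2    2    2    2    3
  b   3    3    3    3    3
Edit distance = dp[3][4] = 3

3


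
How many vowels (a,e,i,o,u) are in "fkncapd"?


Input: fkncapd
Checking each character:
  'f' at position 0: consonant
  'k' at position 1: consonant
  'n' at position 2: consonant
  'c' at position 3: consonant
  'a' at position 4: vowel (running total: 1)
  'p' at position 5: consonant
  'd' at position 6: consonant
Total vowels: 1

1


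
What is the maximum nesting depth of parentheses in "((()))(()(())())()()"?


Input: "((()))(()(())())()()"
Tracking depth:
  Position 0 '(': depth becomes 1
  Position 1 '(': depth becomes 2
  Position 2 '(': depth becomes 3
  Position 3 ')': depth becomes 2
  Position 4 ')': depth becomes 1
  Position 5 ')': depth becomes 0
  Position 6 '(': depth becomes 1
  Position 7 '(': depth becomes 2
  Position 8 ')': depth becomes 1
  Position 9 '(': depth becomes 2
  Position 10 '(': depth becomes 3
  Position 11 ')': depth becomes 2
  Position 12 ')': depth becomes 1
  Position 13 '(': depth becomes 2
  Position 14 ')': depth becomes 1
  Position 15 ')': depth becomes 0
  Position 16 '(': depth becomes 1
  Position 17 ')': depth becomes 0
  Position 18 '(': depth becomes 1
  Position 19 ')': depth becomes 0
Maximum depth reached: 3

3


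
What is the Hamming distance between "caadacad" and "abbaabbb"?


Comparing "caadacad" and "abbaabbb" position by position:
  Position 0: 'c' vs 'a' => differ
  Position 1: 'a' vs 'b' => differ
  Position 2: 'a' vs 'b' => differ
  Position 3: 'd' vs 'a' => differ
  Position 4: 'a' vs 'a' => same
  Position 5: 'c' vs 'b' => differ
  Position 6: 'a' vs 'b' => differ
  Position 7: 'd' vs 'b' => differ
Total differences (Hamming distance): 7

7


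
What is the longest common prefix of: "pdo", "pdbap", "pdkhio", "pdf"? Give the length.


Words: pdo, pdbap, pdkhio, pdf
  Position 0: all 'p' => match
  Position 1: all 'd' => match
  Position 2: ('o', 'b', 'k', 'f') => mismatch, stop
LCP = "pd" (length 2)

2


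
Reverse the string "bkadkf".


Input: bkadkf
Reading characters right to left:
  Position 5: 'f'
  Position 4: 'k'
  Position 3: 'd'
  Position 2: 'a'
  Position 1: 'k'
  Position 0: 'b'
Reversed: fkdakb

fkdakb


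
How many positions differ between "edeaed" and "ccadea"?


Comparing "edeaed" and "ccadea" position by position:
  Position 0: 'e' vs 'c' => DIFFER
  Position 1: 'd' vs 'c' => DIFFER
  Position 2: 'e' vs 'a' => DIFFER
  Position 3: 'a' vs 'd' => DIFFER
  Position 4: 'e' vs 'e' => same
  Position 5: 'd' vs 'a' => DIFFER
Positions that differ: 5

5


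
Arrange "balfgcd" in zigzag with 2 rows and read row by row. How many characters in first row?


Zigzag "balfgcd" into 2 rows:
Placing characters:
  'b' => row 0
  'a' => row 1
  'l' => row 0
  'f' => row 1
  'g' => row 0
  'c' => row 1
  'd' => row 0
Rows:
  Row 0: "blgd"
  Row 1: "afc"
First row length: 4

4


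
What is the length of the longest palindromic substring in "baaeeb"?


Input: "baaeeb"
Checking substrings for palindromes:
  [1:3] "aa" (len 2) => palindrome
  [3:5] "ee" (len 2) => palindrome
Longest palindromic substring: "aa" with length 2

2


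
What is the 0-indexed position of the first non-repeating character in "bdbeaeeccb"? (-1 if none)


Input: bdbeaeeccb
Character frequencies:
  'a': 1
  'b': 3
  'c': 2
  'd': 1
  'e': 3
Scanning left to right for freq == 1:
  Position 0 ('b'): freq=3, skip
  Position 1 ('d'): unique! => answer = 1

1


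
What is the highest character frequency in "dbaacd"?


Input: dbaacd
Character counts:
  'a': 2
  'b': 1
  'c': 1
  'd': 2
Maximum frequency: 2

2


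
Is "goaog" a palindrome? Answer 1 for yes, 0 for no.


Input: goaog
Reversed: goaog
  Compare pos 0 ('g') with pos 4 ('g'): match
  Compare pos 1 ('o') with pos 3 ('o'): match
Result: palindrome

1


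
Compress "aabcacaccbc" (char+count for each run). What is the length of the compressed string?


Input: aabcacaccbc
Runs:
  'a' x 2 => "a2"
  'b' x 1 => "b1"
  'c' x 1 => "c1"
  'a' x 1 => "a1"
  'c' x 1 => "c1"
  'a' x 1 => "a1"
  'c' x 2 => "c2"
  'b' x 1 => "b1"
  'c' x 1 => "c1"
Compressed: "a2b1c1a1c1a1c2b1c1"
Compressed length: 18

18


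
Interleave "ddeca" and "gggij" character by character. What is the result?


Interleaving "ddeca" and "gggij":
  Position 0: 'd' from first, 'g' from second => "dg"
  Position 1: 'd' from first, 'g' from second => "dg"
  Position 2: 'e' from first, 'g' from second => "eg"
  Position 3: 'c' from first, 'i' from second => "ci"
  Position 4: 'a' from first, 'j' from second => "aj"
Result: dgdgegciaj

dgdgegciaj


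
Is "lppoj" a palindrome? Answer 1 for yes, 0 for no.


Input: lppoj
Reversed: joppl
  Compare pos 0 ('l') with pos 4 ('j'): MISMATCH
  Compare pos 1 ('p') with pos 3 ('o'): MISMATCH
Result: not a palindrome

0


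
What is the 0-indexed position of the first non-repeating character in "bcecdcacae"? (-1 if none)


Input: bcecdcacae
Character frequencies:
  'a': 2
  'b': 1
  'c': 4
  'd': 1
  'e': 2
Scanning left to right for freq == 1:
  Position 0 ('b'): unique! => answer = 0

0


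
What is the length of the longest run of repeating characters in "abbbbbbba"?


Input: "abbbbbbba"
Scanning for longest run:
  Position 1 ('b'): new char, reset run to 1
  Position 2 ('b'): continues run of 'b', length=2
  Position 3 ('b'): continues run of 'b', length=3
  Position 4 ('b'): continues run of 'b', length=4
  Position 5 ('b'): continues run of 'b', length=5
  Position 6 ('b'): continues run of 'b', length=6
  Position 7 ('b'): continues run of 'b', length=7
  Position 8 ('a'): new char, reset run to 1
Longest run: 'b' with length 7

7


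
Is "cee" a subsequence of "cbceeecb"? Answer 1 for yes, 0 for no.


Check if "cee" is a subsequence of "cbceeecb"
Greedy scan:
  Position 0 ('c'): matches sub[0] = 'c'
  Position 1 ('b'): no match needed
  Position 2 ('c'): no match needed
  Position 3 ('e'): matches sub[1] = 'e'
  Position 4 ('e'): matches sub[2] = 'e'
  Position 5 ('e'): no match needed
  Position 6 ('c'): no match needed
  Position 7 ('b'): no match needed
All 3 characters matched => is a subsequence

1


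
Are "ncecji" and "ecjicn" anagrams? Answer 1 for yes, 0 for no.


Strings: "ncecji", "ecjicn"
Sorted first:  cceijn
Sorted second: cceijn
Sorted forms match => anagrams

1


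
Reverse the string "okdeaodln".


Input: okdeaodln
Reading characters right to left:
  Position 8: 'n'
  Position 7: 'l'
  Position 6: 'd'
  Position 5: 'o'
  Position 4: 'a'
  Position 3: 'e'
  Position 2: 'd'
  Position 1: 'k'
  Position 0: 'o'
Reversed: nldoaedko

nldoaedko


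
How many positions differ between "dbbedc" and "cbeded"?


Comparing "dbbedc" and "cbeded" position by position:
  Position 0: 'd' vs 'c' => DIFFER
  Position 1: 'b' vs 'b' => same
  Position 2: 'b' vs 'e' => DIFFER
  Position 3: 'e' vs 'd' => DIFFER
  Position 4: 'd' vs 'e' => DIFFER
  Position 5: 'c' vs 'd' => DIFFER
Positions that differ: 5

5


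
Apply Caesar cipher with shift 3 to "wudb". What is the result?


Caesar cipher: shift "wudb" by 3
  'w' (pos 22) + 3 = pos 25 = 'z'
  'u' (pos 20) + 3 = pos 23 = 'x'
  'd' (pos 3) + 3 = pos 6 = 'g'
  'b' (pos 1) + 3 = pos 4 = 'e'
Result: zxge

zxge


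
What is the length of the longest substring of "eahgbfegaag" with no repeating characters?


Input: "eahgbfegaag"
Sliding window (track last position of each char):
  Position 0 ('e'): window [0,0] length 1 -- new best
  Position 1 ('a'): window [0,1] length 2 -- new best
  Position 2 ('h'): window [0,2] length 3 -- new best
  Position 3 ('g'): window [0,3] length 4 -- new best
  Position 4 ('b'): window [0,4] length 5 -- new best
  Position 5 ('f'): window [0,5] length 6 -- new best
  Position 6 ('e'): repeat (last at 0), move window start to 1
  Position 6 ('e'): window [1,6] length 6
  Position 7 ('g'): repeat (last at 3), move window start to 4
  Position 7 ('g'): window [4,7] length 4
  Position 8 ('a'): window [4,8] length 5
  Position 9 ('a'): repeat (last at 8), move window start to 9
  Position 9 ('a'): window [9,9] length 1
  Position 10 ('g'): window [9,10] length 2
Longest substring with no repeats: "eahgbf" with length 6

6


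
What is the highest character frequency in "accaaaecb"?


Input: accaaaecb
Character counts:
  'a': 4
  'b': 1
  'c': 3
  'e': 1
Maximum frequency: 4

4


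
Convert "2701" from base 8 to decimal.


Input: "2701" in base 8
Positional expansion:
  Digit '2' (value 2) x 8^3 = 1024
  Digit '7' (value 7) x 8^2 = 448
  Digit '0' (value 0) x 8^1 = 0
  Digit '1' (value 1) x 8^0 = 1
Sum = 1473

1473


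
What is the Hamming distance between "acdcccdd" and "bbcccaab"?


Comparing "acdcccdd" and "bbcccaab" position by position:
  Position 0: 'a' vs 'b' => differ
  Position 1: 'c' vs 'b' => differ
  Position 2: 'd' vs 'c' => differ
  Position 3: 'c' vs 'c' => same
  Position 4: 'c' vs 'c' => same
  Position 5: 'c' vs 'a' => differ
  Position 6: 'd' vs 'a' => differ
  Position 7: 'd' vs 'b' => differ
Total differences (Hamming distance): 6

6


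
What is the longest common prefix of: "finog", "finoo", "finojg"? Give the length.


Words: finog, finoo, finojg
  Position 0: all 'f' => match
  Position 1: all 'i' => match
  Position 2: all 'n' => match
  Position 3: all 'o' => match
  Position 4: ('g', 'o', 'j') => mismatch, stop
LCP = "fino" (length 4)

4


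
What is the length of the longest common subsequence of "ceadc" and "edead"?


LCS of "ceadc" and "edead"
DP table:
           e    d    e    a    d
      0    0    0    0    0    0
  c   0    0    0    0    0    0
  e   0    1    1    1    1    1
  a   0    1    1    1    2    2
  d   0    1    2    2    2    3
  c   0    1    2    2    2    3
LCS length = dp[5][5] = 3

3


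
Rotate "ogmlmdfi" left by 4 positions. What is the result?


Input: "ogmlmdfi", rotate left by 4
First 4 characters: "ogml"
Remaining characters: "mdfi"
Concatenate remaining + first: "mdfi" + "ogml" = "mdfiogml"

mdfiogml


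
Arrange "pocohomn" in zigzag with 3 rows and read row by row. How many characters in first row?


Zigzag "pocohomn" into 3 rows:
Placing characters:
  'p' => row 0
  'o' => row 1
  'c' => row 2
  'o' => row 1
  'h' => row 0
  'o' => row 1
  'm' => row 2
  'n' => row 1
Rows:
  Row 0: "ph"
  Row 1: "ooon"
  Row 2: "cm"
First row length: 2

2


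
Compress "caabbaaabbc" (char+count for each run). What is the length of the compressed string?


Input: caabbaaabbc
Runs:
  'c' x 1 => "c1"
  'a' x 2 => "a2"
  'b' x 2 => "b2"
  'a' x 3 => "a3"
  'b' x 2 => "b2"
  'c' x 1 => "c1"
Compressed: "c1a2b2a3b2c1"
Compressed length: 12

12


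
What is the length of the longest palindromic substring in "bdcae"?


Input: "bdcae"
Checking substrings for palindromes:
  No multi-char palindromic substrings found
Longest palindromic substring: "b" with length 1

1


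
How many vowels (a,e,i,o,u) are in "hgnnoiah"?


Input: hgnnoiah
Checking each character:
  'h' at position 0: consonant
  'g' at position 1: consonant
  'n' at position 2: consonant
  'n' at position 3: consonant
  'o' at position 4: vowel (running total: 1)
  'i' at position 5: vowel (running total: 2)
  'a' at position 6: vowel (running total: 3)
  'h' at position 7: consonant
Total vowels: 3

3


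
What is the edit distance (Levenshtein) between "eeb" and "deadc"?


Computing edit distance: "eeb" -> "deadc"
DP table:
           d    e    a    d    c
      0    1    2    3    4    5
  e   1    1    1    2    3    4
  e   2    2    1    2    3    4
  b   3    3    2    2    3    4
Edit distance = dp[3][5] = 4

4


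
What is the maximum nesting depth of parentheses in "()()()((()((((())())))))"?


Input: "()()()((()((((())())))))"
Tracking depth:
  Position 0 '(': depth becomes 1
  Position 1 ')': depth becomes 0
  Position 2 '(': depth becomes 1
  Position 3 ')': depth becomes 0
  Position 4 '(': depth becomes 1
  Position 5 ')': depth becomes 0
  Position 6 '(': depth becomes 1
  Position 7 '(': depth becomes 2
  Position 8 '(': depth becomes 3
  Position 9 ')': depth becomes 2
  Position 10 '(': depth becomes 3
  Position 11 '(': depth becomes 4
  Position 12 '(': depth becomes 5
  Position 13 '(': depth becomes 6
  Position 14 '(': depth becomes 7
  Position 15 ')': depth becomes 6
  Position 16 ')': depth becomes 5
  Position 17 '(': depth becomes 6
  Position 18 ')': depth becomes 5
  Position 19 ')': depth becomes 4
  Position 20 ')': depth becomes 3
  Position 21 ')': depth becomes 2
  Position 22 ')': depth becomes 1
  Position 23 ')': depth becomes 0
Maximum depth reached: 7

7


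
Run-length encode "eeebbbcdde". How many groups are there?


Input: eeebbbcdde
Scanning for consecutive runs:
  Group 1: 'e' x 3 (positions 0-2)
  Group 2: 'b' x 3 (positions 3-5)
  Group 3: 'c' x 1 (positions 6-6)
  Group 4: 'd' x 2 (positions 7-8)
  Group 5: 'e' x 1 (positions 9-9)
Total groups: 5

5


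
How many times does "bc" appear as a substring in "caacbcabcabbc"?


Searching for "bc" in "caacbcabcabbc"
Scanning each position:
  Position 0: "ca" => no
  Position 1: "aa" => no
  Position 2: "ac" => no
  Position 3: "cb" => no
  Position 4: "bc" => MATCH
  Position 5: "ca" => no
  Position 6: "ab" => no
  Position 7: "bc" => MATCH
  Position 8: "ca" => no
  Position 9: "ab" => no
  Position 10: "bb" => no
  Position 11: "bc" => MATCH
Total occurrences: 3

3


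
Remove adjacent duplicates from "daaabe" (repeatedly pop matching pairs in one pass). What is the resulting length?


Input: daaabe
Stack-based adjacent duplicate removal:
  Read 'd': push. Stack: d
  Read 'a': push. Stack: da
  Read 'a': matches stack top 'a' => pop. Stack: d
  Read 'a': push. Stack: da
  Read 'b': push. Stack: dab
  Read 'e': push. Stack: dabe
Final stack: "dabe" (length 4)

4


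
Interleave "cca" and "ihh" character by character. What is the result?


Interleaving "cca" and "ihh":
  Position 0: 'c' from first, 'i' from second => "ci"
  Position 1: 'c' from first, 'h' from second => "ch"
  Position 2: 'a' from first, 'h' from second => "ah"
Result: cichah

cichah


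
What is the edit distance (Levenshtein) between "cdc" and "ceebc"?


Computing edit distance: "cdc" -> "ceebc"
DP table:
           c    e    e    b    c
      0    1    2    3    4    5
  c   1    0    1    2    3    4
  d   2    1    1    2    3    4
  c   3    2    2    2    3    3
Edit distance = dp[3][5] = 3

3


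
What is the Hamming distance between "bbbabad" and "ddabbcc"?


Comparing "bbbabad" and "ddabbcc" position by position:
  Position 0: 'b' vs 'd' => differ
  Position 1: 'b' vs 'd' => differ
  Position 2: 'b' vs 'a' => differ
  Position 3: 'a' vs 'b' => differ
  Position 4: 'b' vs 'b' => same
  Position 5: 'a' vs 'c' => differ
  Position 6: 'd' vs 'c' => differ
Total differences (Hamming distance): 6

6


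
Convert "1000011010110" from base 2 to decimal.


Input: "1000011010110" in base 2
Positional expansion:
  Digit '1' (value 1) x 2^12 = 4096
  Digit '0' (value 0) x 2^11 = 0
  Digit '0' (value 0) x 2^10 = 0
  Digit '0' (value 0) x 2^9 = 0
  Digit '0' (value 0) x 2^8 = 0
  Digit '1' (value 1) x 2^7 = 128
  Digit '1' (value 1) x 2^6 = 64
  Digit '0' (value 0) x 2^5 = 0
  Digit '1' (value 1) x 2^4 = 16
  Digit '0' (value 0) x 2^3 = 0
  Digit '1' (value 1) x 2^2 = 4
  Digit '1' (value 1) x 2^1 = 2
  Digit '0' (value 0) x 2^0 = 0
Sum = 4310

4310


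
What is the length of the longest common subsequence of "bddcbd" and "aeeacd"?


LCS of "bddcbd" and "aeeacd"
DP table:
           a    e    e    a    c    d
      0    0    0    0    0    0    0
  b   0    0    0    0    0    0    0
  d   0    0    0    0    0    0    1
  d   0    0    0    0    0    0    1
  c   0    0    0    0    0    1    1
  b   0    0    0    0    0    1    1
  d   0    0    0    0    0    1    2
LCS length = dp[6][6] = 2

2


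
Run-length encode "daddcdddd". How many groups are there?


Input: daddcdddd
Scanning for consecutive runs:
  Group 1: 'd' x 1 (positions 0-0)
  Group 2: 'a' x 1 (positions 1-1)
  Group 3: 'd' x 2 (positions 2-3)
  Group 4: 'c' x 1 (positions 4-4)
  Group 5: 'd' x 4 (positions 5-8)
Total groups: 5

5


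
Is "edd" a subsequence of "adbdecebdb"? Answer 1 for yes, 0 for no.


Check if "edd" is a subsequence of "adbdecebdb"
Greedy scan:
  Position 0 ('a'): no match needed
  Position 1 ('d'): no match needed
  Position 2 ('b'): no match needed
  Position 3 ('d'): no match needed
  Position 4 ('e'): matches sub[0] = 'e'
  Position 5 ('c'): no match needed
  Position 6 ('e'): no match needed
  Position 7 ('b'): no match needed
  Position 8 ('d'): matches sub[1] = 'd'
  Position 9 ('b'): no match needed
Only matched 2/3 characters => not a subsequence

0


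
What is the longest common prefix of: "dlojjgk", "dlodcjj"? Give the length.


Words: dlojjgk, dlodcjj
  Position 0: all 'd' => match
  Position 1: all 'l' => match
  Position 2: all 'o' => match
  Position 3: ('j', 'd') => mismatch, stop
LCP = "dlo" (length 3)

3


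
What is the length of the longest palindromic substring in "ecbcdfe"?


Input: "ecbcdfe"
Checking substrings for palindromes:
  [1:4] "cbc" (len 3) => palindrome
Longest palindromic substring: "cbc" with length 3

3


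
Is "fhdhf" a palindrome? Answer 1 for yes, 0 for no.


Input: fhdhf
Reversed: fhdhf
  Compare pos 0 ('f') with pos 4 ('f'): match
  Compare pos 1 ('h') with pos 3 ('h'): match
Result: palindrome

1


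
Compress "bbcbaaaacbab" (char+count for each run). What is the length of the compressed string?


Input: bbcbaaaacbab
Runs:
  'b' x 2 => "b2"
  'c' x 1 => "c1"
  'b' x 1 => "b1"
  'a' x 4 => "a4"
  'c' x 1 => "c1"
  'b' x 1 => "b1"
  'a' x 1 => "a1"
  'b' x 1 => "b1"
Compressed: "b2c1b1a4c1b1a1b1"
Compressed length: 16

16


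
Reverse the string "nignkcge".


Input: nignkcge
Reading characters right to left:
  Position 7: 'e'
  Position 6: 'g'
  Position 5: 'c'
  Position 4: 'k'
  Position 3: 'n'
  Position 2: 'g'
  Position 1: 'i'
  Position 0: 'n'
Reversed: egckngin

egckngin


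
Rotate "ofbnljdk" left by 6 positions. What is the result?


Input: "ofbnljdk", rotate left by 6
First 6 characters: "ofbnlj"
Remaining characters: "dk"
Concatenate remaining + first: "dk" + "ofbnlj" = "dkofbnlj"

dkofbnlj


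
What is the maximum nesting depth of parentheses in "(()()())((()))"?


Input: "(()()())((()))"
Tracking depth:
  Position 0 '(': depth becomes 1
  Position 1 '(': depth becomes 2
  Position 2 ')': depth becomes 1
  Position 3 '(': depth becomes 2
  Position 4 ')': depth becomes 1
  Position 5 '(': depth becomes 2
  Position 6 ')': depth becomes 1
  Position 7 ')': depth becomes 0
  Position 8 '(': depth becomes 1
  Position 9 '(': depth becomes 2
  Position 10 '(': depth becomes 3
  Position 11 ')': depth becomes 2
  Position 12 ')': depth becomes 1
  Position 13 ')': depth becomes 0
Maximum depth reached: 3

3


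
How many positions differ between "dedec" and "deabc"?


Comparing "dedec" and "deabc" position by position:
  Position 0: 'd' vs 'd' => same
  Position 1: 'e' vs 'e' => same
  Position 2: 'd' vs 'a' => DIFFER
  Position 3: 'e' vs 'b' => DIFFER
  Position 4: 'c' vs 'c' => same
Positions that differ: 2

2


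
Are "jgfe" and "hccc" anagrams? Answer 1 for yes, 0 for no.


Strings: "jgfe", "hccc"
Sorted first:  efgj
Sorted second: ccch
Differ at position 0: 'e' vs 'c' => not anagrams

0


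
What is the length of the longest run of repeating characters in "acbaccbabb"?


Input: "acbaccbabb"
Scanning for longest run:
  Position 1 ('c'): new char, reset run to 1
  Position 2 ('b'): new char, reset run to 1
  Position 3 ('a'): new char, reset run to 1
  Position 4 ('c'): new char, reset run to 1
  Position 5 ('c'): continues run of 'c', length=2
  Position 6 ('b'): new char, reset run to 1
  Position 7 ('a'): new char, reset run to 1
  Position 8 ('b'): new char, reset run to 1
  Position 9 ('b'): continues run of 'b', length=2
Longest run: 'c' with length 2

2


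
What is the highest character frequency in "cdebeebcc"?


Input: cdebeebcc
Character counts:
  'b': 2
  'c': 3
  'd': 1
  'e': 3
Maximum frequency: 3

3


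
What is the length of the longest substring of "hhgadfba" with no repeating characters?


Input: "hhgadfba"
Sliding window (track last position of each char):
  Position 0 ('h'): window [0,0] length 1 -- new best
  Position 1 ('h'): repeat (last at 0), move window start to 1
  Position 1 ('h'): window [1,1] length 1
  Position 2 ('g'): window [1,2] length 2 -- new best
  Position 3 ('a'): window [1,3] length 3 -- new best
  Position 4 ('d'): window [1,4] length 4 -- new best
  Position 5 ('f'): window [1,5] length 5 -- new best
  Position 6 ('b'): window [1,6] length 6 -- new best
  Position 7 ('a'): repeat (last at 3), move window start to 4
  Position 7 ('a'): window [4,7] length 4
Longest substring with no repeats: "hgadfb" with length 6

6


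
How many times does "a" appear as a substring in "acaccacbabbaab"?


Searching for "a" in "acaccacbabbaab"
Scanning each position:
  Position 0: "a" => MATCH
  Position 1: "c" => no
  Position 2: "a" => MATCH
  Position 3: "c" => no
  Position 4: "c" => no
  Position 5: "a" => MATCH
  Position 6: "c" => no
  Position 7: "b" => no
  Position 8: "a" => MATCH
  Position 9: "b" => no
  Position 10: "b" => no
  Position 11: "a" => MATCH
  Position 12: "a" => MATCH
  Position 13: "b" => no
Total occurrences: 6

6


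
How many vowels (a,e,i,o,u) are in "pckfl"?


Input: pckfl
Checking each character:
  'p' at position 0: consonant
  'c' at position 1: consonant
  'k' at position 2: consonant
  'f' at position 3: consonant
  'l' at position 4: consonant
Total vowels: 0

0


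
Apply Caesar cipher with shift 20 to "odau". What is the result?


Caesar cipher: shift "odau" by 20
  'o' (pos 14) + 20 = pos 8 = 'i'
  'd' (pos 3) + 20 = pos 23 = 'x'
  'a' (pos 0) + 20 = pos 20 = 'u'
  'u' (pos 20) + 20 = pos 14 = 'o'
Result: ixuo

ixuo


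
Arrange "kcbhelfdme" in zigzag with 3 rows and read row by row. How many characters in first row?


Zigzag "kcbhelfdme" into 3 rows:
Placing characters:
  'k' => row 0
  'c' => row 1
  'b' => row 2
  'h' => row 1
  'e' => row 0
  'l' => row 1
  'f' => row 2
  'd' => row 1
  'm' => row 0
  'e' => row 1
Rows:
  Row 0: "kem"
  Row 1: "chlde"
  Row 2: "bf"
First row length: 3

3


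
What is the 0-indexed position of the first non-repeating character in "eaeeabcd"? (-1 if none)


Input: eaeeabcd
Character frequencies:
  'a': 2
  'b': 1
  'c': 1
  'd': 1
  'e': 3
Scanning left to right for freq == 1:
  Position 0 ('e'): freq=3, skip
  Position 1 ('a'): freq=2, skip
  Position 2 ('e'): freq=3, skip
  Position 3 ('e'): freq=3, skip
  Position 4 ('a'): freq=2, skip
  Position 5 ('b'): unique! => answer = 5

5


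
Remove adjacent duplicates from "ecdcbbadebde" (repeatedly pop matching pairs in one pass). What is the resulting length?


Input: ecdcbbadebde
Stack-based adjacent duplicate removal:
  Read 'e': push. Stack: e
  Read 'c': push. Stack: ec
  Read 'd': push. Stack: ecd
  Read 'c': push. Stack: ecdc
  Read 'b': push. Stack: ecdcb
  Read 'b': matches stack top 'b' => pop. Stack: ecdc
  Read 'a': push. Stack: ecdca
  Read 'd': push. Stack: ecdcad
  Read 'e': push. Stack: ecdcade
  Read 'b': push. Stack: ecdcadeb
  Read 'd': push. Stack: ecdcadebd
  Read 'e': push. Stack: ecdcadebde
Final stack: "ecdcadebde" (length 10)

10


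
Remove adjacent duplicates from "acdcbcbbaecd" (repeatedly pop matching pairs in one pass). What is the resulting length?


Input: acdcbcbbaecd
Stack-based adjacent duplicate removal:
  Read 'a': push. Stack: a
  Read 'c': push. Stack: ac
  Read 'd': push. Stack: acd
  Read 'c': push. Stack: acdc
  Read 'b': push. Stack: acdcb
  Read 'c': push. Stack: acdcbc
  Read 'b': push. Stack: acdcbcb
  Read 'b': matches stack top 'b' => pop. Stack: acdcbc
  Read 'a': push. Stack: acdcbca
  Read 'e': push. Stack: acdcbcae
  Read 'c': push. Stack: acdcbcaec
  Read 'd': push. Stack: acdcbcaecd
Final stack: "acdcbcaecd" (length 10)

10


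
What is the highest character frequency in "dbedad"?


Input: dbedad
Character counts:
  'a': 1
  'b': 1
  'd': 3
  'e': 1
Maximum frequency: 3

3


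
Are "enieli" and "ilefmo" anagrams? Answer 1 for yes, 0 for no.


Strings: "enieli", "ilefmo"
Sorted first:  eeiiln
Sorted second: efilmo
Differ at position 1: 'e' vs 'f' => not anagrams

0


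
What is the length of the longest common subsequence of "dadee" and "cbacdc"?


LCS of "dadee" and "cbacdc"
DP table:
           c    b    a    c    d    c
      0    0    0    0    0    0    0
  d   0    0    0    0    0    1    1
  a   0    0    0    1    1    1    1
  d   0    0    0    1    1    2    2
  e   0    0    0    1    1    2    2
  e   0    0    0    1    1    2    2
LCS length = dp[5][6] = 2

2


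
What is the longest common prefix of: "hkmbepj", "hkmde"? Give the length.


Words: hkmbepj, hkmde
  Position 0: all 'h' => match
  Position 1: all 'k' => match
  Position 2: all 'm' => match
  Position 3: ('b', 'd') => mismatch, stop
LCP = "hkm" (length 3)

3


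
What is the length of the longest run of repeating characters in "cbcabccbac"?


Input: "cbcabccbac"
Scanning for longest run:
  Position 1 ('b'): new char, reset run to 1
  Position 2 ('c'): new char, reset run to 1
  Position 3 ('a'): new char, reset run to 1
  Position 4 ('b'): new char, reset run to 1
  Position 5 ('c'): new char, reset run to 1
  Position 6 ('c'): continues run of 'c', length=2
  Position 7 ('b'): new char, reset run to 1
  Position 8 ('a'): new char, reset run to 1
  Position 9 ('c'): new char, reset run to 1
Longest run: 'c' with length 2

2


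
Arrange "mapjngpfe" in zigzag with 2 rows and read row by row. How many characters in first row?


Zigzag "mapjngpfe" into 2 rows:
Placing characters:
  'm' => row 0
  'a' => row 1
  'p' => row 0
  'j' => row 1
  'n' => row 0
  'g' => row 1
  'p' => row 0
  'f' => row 1
  'e' => row 0
Rows:
  Row 0: "mpnpe"
  Row 1: "ajgf"
First row length: 5

5


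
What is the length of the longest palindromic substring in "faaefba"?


Input: "faaefba"
Checking substrings for palindromes:
  [1:3] "aa" (len 2) => palindrome
Longest palindromic substring: "aa" with length 2

2


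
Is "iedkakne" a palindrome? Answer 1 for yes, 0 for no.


Input: iedkakne
Reversed: enkakdei
  Compare pos 0 ('i') with pos 7 ('e'): MISMATCH
  Compare pos 1 ('e') with pos 6 ('n'): MISMATCH
  Compare pos 2 ('d') with pos 5 ('k'): MISMATCH
  Compare pos 3 ('k') with pos 4 ('a'): MISMATCH
Result: not a palindrome

0


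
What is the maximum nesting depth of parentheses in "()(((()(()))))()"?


Input: "()(((()(()))))()"
Tracking depth:
  Position 0 '(': depth becomes 1
  Position 1 ')': depth becomes 0
  Position 2 '(': depth becomes 1
  Position 3 '(': depth becomes 2
  Position 4 '(': depth becomes 3
  Position 5 '(': depth becomes 4
  Position 6 ')': depth becomes 3
  Position 7 '(': depth becomes 4
  Position 8 '(': depth becomes 5
  Position 9 ')': depth becomes 4
  Position 10 ')': depth becomes 3
  Position 11 ')': depth becomes 2
  Position 12 ')': depth becomes 1
  Position 13 ')': depth becomes 0
  Position 14 '(': depth becomes 1
  Position 15 ')': depth becomes 0
Maximum depth reached: 5

5


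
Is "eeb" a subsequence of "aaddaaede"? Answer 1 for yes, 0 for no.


Check if "eeb" is a subsequence of "aaddaaede"
Greedy scan:
  Position 0 ('a'): no match needed
  Position 1 ('a'): no match needed
  Position 2 ('d'): no match needed
  Position 3 ('d'): no match needed
  Position 4 ('a'): no match needed
  Position 5 ('a'): no match needed
  Position 6 ('e'): matches sub[0] = 'e'
  Position 7 ('d'): no match needed
  Position 8 ('e'): matches sub[1] = 'e'
Only matched 2/3 characters => not a subsequence

0


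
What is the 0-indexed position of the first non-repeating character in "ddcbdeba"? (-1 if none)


Input: ddcbdeba
Character frequencies:
  'a': 1
  'b': 2
  'c': 1
  'd': 3
  'e': 1
Scanning left to right for freq == 1:
  Position 0 ('d'): freq=3, skip
  Position 1 ('d'): freq=3, skip
  Position 2 ('c'): unique! => answer = 2

2


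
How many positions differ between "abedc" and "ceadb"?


Comparing "abedc" and "ceadb" position by position:
  Position 0: 'a' vs 'c' => DIFFER
  Position 1: 'b' vs 'e' => DIFFER
  Position 2: 'e' vs 'a' => DIFFER
  Position 3: 'd' vs 'd' => same
  Position 4: 'c' vs 'b' => DIFFER
Positions that differ: 4

4


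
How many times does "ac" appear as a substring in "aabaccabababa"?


Searching for "ac" in "aabaccabababa"
Scanning each position:
  Position 0: "aa" => no
  Position 1: "ab" => no
  Position 2: "ba" => no
  Position 3: "ac" => MATCH
  Position 4: "cc" => no
  Position 5: "ca" => no
  Position 6: "ab" => no
  Position 7: "ba" => no
  Position 8: "ab" => no
  Position 9: "ba" => no
  Position 10: "ab" => no
  Position 11: "ba" => no
Total occurrences: 1

1


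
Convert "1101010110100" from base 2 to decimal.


Input: "1101010110100" in base 2
Positional expansion:
  Digit '1' (value 1) x 2^12 = 4096
  Digit '1' (value 1) x 2^11 = 2048
  Digit '0' (value 0) x 2^10 = 0
  Digit '1' (value 1) x 2^9 = 512
  Digit '0' (value 0) x 2^8 = 0
  Digit '1' (value 1) x 2^7 = 128
  Digit '0' (value 0) x 2^6 = 0
  Digit '1' (value 1) x 2^5 = 32
  Digit '1' (value 1) x 2^4 = 16
  Digit '0' (value 0) x 2^3 = 0
  Digit '1' (value 1) x 2^2 = 4
  Digit '0' (value 0) x 2^1 = 0
  Digit '0' (value 0) x 2^0 = 0
Sum = 6836

6836


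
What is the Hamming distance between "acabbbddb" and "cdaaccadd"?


Comparing "acabbbddb" and "cdaaccadd" position by position:
  Position 0: 'a' vs 'c' => differ
  Position 1: 'c' vs 'd' => differ
  Position 2: 'a' vs 'a' => same
  Position 3: 'b' vs 'a' => differ
  Position 4: 'b' vs 'c' => differ
  Position 5: 'b' vs 'c' => differ
  Position 6: 'd' vs 'a' => differ
  Position 7: 'd' vs 'd' => same
  Position 8: 'b' vs 'd' => differ
Total differences (Hamming distance): 7

7


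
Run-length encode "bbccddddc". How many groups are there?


Input: bbccddddc
Scanning for consecutive runs:
  Group 1: 'b' x 2 (positions 0-1)
  Group 2: 'c' x 2 (positions 2-3)
  Group 3: 'd' x 4 (positions 4-7)
  Group 4: 'c' x 1 (positions 8-8)
Total groups: 4

4


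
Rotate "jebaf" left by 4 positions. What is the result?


Input: "jebaf", rotate left by 4
First 4 characters: "jeba"
Remaining characters: "f"
Concatenate remaining + first: "f" + "jeba" = "fjeba"

fjeba


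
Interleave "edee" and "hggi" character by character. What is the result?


Interleaving "edee" and "hggi":
  Position 0: 'e' from first, 'h' from second => "eh"
  Position 1: 'd' from first, 'g' from second => "dg"
  Position 2: 'e' from first, 'g' from second => "eg"
  Position 3: 'e' from first, 'i' from second => "ei"
Result: ehdgegei

ehdgegei


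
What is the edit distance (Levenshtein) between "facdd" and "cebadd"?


Computing edit distance: "facdd" -> "cebadd"
DP table:
           c    e    b    a    d    d
      0    1    2    3    4    5    6
  f   1    1    2    3    4    5    6
  a   2    2    2    3    3    4    5
  c   3    2    3    3    4    4    5
  d   4    3    3    4    4    4    4
  d   5    4    4    4    5    4    4
Edit distance = dp[5][6] = 4

4


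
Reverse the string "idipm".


Input: idipm
Reading characters right to left:
  Position 4: 'm'
  Position 3: 'p'
  Position 2: 'i'
  Position 1: 'd'
  Position 0: 'i'
Reversed: mpidi

mpidi


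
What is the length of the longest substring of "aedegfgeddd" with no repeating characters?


Input: "aedegfgeddd"
Sliding window (track last position of each char):
  Position 0 ('a'): window [0,0] length 1 -- new best
  Position 1 ('e'): window [0,1] length 2 -- new best
  Position 2 ('d'): window [0,2] length 3 -- new best
  Position 3 ('e'): repeat (last at 1), move window start to 2
  Position 3 ('e'): window [2,3] length 2
  Position 4 ('g'): window [2,4] length 3
  Position 5 ('f'): window [2,5] length 4 -- new best
  Position 6 ('g'): repeat (last at 4), move window start to 5
  Position 6 ('g'): window [5,6] length 2
  Position 7 ('e'): window [5,7] length 3
  Position 8 ('d'): window [5,8] length 4
  Position 9 ('d'): repeat (last at 8), move window start to 9
  Position 9 ('d'): window [9,9] length 1
  Position 10 ('d'): repeat (last at 9), move window start to 10
  Position 10 ('d'): window [10,10] length 1
Longest substring with no repeats: "degf" with length 4

4


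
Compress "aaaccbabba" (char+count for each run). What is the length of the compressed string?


Input: aaaccbabba
Runs:
  'a' x 3 => "a3"
  'c' x 2 => "c2"
  'b' x 1 => "b1"
  'a' x 1 => "a1"
  'b' x 2 => "b2"
  'a' x 1 => "a1"
Compressed: "a3c2b1a1b2a1"
Compressed length: 12

12
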